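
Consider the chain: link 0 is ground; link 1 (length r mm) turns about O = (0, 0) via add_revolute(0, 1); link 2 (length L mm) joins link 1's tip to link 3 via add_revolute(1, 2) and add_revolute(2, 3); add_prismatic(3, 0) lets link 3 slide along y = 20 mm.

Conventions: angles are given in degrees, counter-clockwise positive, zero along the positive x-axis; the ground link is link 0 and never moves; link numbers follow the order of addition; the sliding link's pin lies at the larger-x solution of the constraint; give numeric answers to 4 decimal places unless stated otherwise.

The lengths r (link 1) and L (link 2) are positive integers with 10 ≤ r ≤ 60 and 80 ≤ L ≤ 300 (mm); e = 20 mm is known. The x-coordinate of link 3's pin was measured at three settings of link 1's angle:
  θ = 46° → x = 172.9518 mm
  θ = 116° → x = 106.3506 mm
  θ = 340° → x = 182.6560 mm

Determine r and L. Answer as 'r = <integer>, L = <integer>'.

constraint per measurement: (x − r cos θ)² + (r sin θ − e)² = L²
subtracting the θ₁ and θ₂ equations cancels the r² and L² terms:
r = (x₁² − x₂²) / (2[(x₁cos θ₁ + e sin θ₁) − (x₂cos θ₂ + e sin θ₂)]) = 57.0000 → r = 57
L² = (x₁ − r cos θ₁)² + (r sin θ₁ − e)² = 18224.9950 → L = 135.0000 → L = 135
check at θ₃=340°: x = 182.6560 (printed 182.6560) ✓

r = 57, L = 135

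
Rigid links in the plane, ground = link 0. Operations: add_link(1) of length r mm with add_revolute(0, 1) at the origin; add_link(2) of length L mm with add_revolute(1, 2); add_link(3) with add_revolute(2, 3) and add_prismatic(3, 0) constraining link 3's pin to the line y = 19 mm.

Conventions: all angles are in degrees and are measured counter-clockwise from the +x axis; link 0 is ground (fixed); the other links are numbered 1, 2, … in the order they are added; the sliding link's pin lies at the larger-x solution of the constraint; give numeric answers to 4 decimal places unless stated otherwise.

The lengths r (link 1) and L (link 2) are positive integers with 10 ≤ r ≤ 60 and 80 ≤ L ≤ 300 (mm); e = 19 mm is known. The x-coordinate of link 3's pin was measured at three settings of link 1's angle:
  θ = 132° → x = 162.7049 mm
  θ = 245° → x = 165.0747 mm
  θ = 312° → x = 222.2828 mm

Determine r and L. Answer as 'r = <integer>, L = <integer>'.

constraint per measurement: (x − r cos θ)² + (r sin θ − e)² = L²
subtracting the θ₁ and θ₂ equations cancels the r² and L² terms:
r = (x₁² − x₂²) / (2[(x₁cos θ₁ + e sin θ₁) − (x₂cos θ₂ + e sin θ₂)]) = 50.0005 → r = 50
L² = (x₁ − r cos θ₁)² + (r sin θ₁ − e)² = 38808.9922 → L = 197.0000 → L = 197
check at θ₃=312°: x = 222.2828 (printed 222.2828) ✓

r = 50, L = 197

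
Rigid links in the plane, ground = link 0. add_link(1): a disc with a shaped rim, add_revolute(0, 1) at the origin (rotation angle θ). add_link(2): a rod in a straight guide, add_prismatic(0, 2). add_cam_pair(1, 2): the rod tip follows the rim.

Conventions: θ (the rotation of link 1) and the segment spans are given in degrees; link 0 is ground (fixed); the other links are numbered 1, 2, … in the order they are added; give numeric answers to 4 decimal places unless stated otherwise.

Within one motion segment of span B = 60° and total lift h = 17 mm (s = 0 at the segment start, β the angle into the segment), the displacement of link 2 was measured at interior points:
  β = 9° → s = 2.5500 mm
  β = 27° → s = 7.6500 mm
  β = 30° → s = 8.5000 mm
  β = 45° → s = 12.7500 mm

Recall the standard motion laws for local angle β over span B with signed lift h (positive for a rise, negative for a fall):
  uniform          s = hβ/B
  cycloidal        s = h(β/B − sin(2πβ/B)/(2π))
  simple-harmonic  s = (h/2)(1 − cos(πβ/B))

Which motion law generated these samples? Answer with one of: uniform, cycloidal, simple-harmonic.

candidates at β/B = r: uniform s = h·r (linear in β); cycloidal s = h·(r − sin(2πr)/(2π)); simple-harmonic s = (h/2)(1 − cos(πr))
β=9°: printed 2.5500 | uniform 2.5500, cycloidal 0.3611, simple-harmonic 0.9264
β=27°: printed 7.6500 | uniform 7.6500, cycloidal 6.8139, simple-harmonic 7.1703
β=30°: printed 8.5000 | uniform 8.5000, cycloidal 8.5000, simple-harmonic 8.5000
β=45°: printed 12.7500 | uniform 12.7500, cycloidal 15.4556, simple-harmonic 14.5104
only one law matches every sample → uniform

uniform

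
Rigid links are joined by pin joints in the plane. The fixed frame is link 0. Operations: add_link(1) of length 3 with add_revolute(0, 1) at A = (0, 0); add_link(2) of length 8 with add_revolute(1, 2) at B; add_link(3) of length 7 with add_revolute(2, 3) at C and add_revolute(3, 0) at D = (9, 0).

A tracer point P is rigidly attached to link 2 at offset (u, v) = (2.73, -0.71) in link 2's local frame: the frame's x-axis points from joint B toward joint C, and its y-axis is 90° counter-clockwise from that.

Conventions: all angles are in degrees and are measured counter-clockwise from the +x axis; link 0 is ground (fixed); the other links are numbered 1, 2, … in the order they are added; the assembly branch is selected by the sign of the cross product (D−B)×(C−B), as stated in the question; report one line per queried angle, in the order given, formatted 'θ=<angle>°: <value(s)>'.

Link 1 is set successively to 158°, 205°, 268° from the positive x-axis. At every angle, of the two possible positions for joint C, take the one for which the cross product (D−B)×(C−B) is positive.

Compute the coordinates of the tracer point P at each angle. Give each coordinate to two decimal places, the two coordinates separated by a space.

A=(0,0), D=(9.00,0)
θ=158°: B = A + 3.00·(cos158°, sin158°) = (-2.7816, 1.1238)
θ=158°: |BD| = 11.8350
θ=158°: circle(B,8.00) ∩ circle(D,7.00): a=6.5512, h=4.5915
θ=158°:   candidates: C₊=(4.1761,5.0724) cross=54.340; C₋=(3.3041,-4.0690) cross=-54.340
θ=158°:   branch + wants cross > 0 → take C=(4.1761,5.0724) (cross=54.340)
θ=158°: ex = (C−B)/|BC| = (0.8697,0.4936); ey = (-0.4936,0.8697)
θ=158°: P = B + 2.73·ex + -0.71·ey = (-0.0568,1.8538)
θ=205°: B = A + 3.00·(cos205°, sin205°) = (-2.7189, -1.2679)
θ=205°: |BD| = 11.7873
θ=205°: circle(B,8.00) ∩ circle(D,7.00): a=6.5299, h=4.6217
θ=205°:   candidates: C₊=(3.2760,4.0294) cross=54.477; C₋=(4.2702,-5.1604) cross=-54.477
θ=205°:   branch + wants cross > 0 → take C=(3.2760,4.0294) (cross=54.477)
θ=205°: ex = (C−B)/|BC| = (0.7494,0.6622); ey = (-0.6622,0.7494)
θ=205°: P = B + 2.73·ex + -0.71·ey = (-0.2030,0.0078)
θ=268°: B = A + 3.00·(cos268°, sin268°) = (-0.1047, -2.9982)
θ=268°: |BD| = 9.5856
θ=268°: circle(B,8.00) ∩ circle(D,7.00): a=5.5752, h=5.7373
θ=268°:   candidates: C₊=(3.3963,4.1951) cross=54.996; C₋=(6.9853,-6.7038) cross=-54.996
θ=268°:   branch + wants cross > 0 → take C=(3.3963,4.1951) (cross=54.996)
θ=268°: ex = (C−B)/|BC| = (0.4376,0.8992); ey = (-0.8992,0.4376)
θ=268°: P = B + 2.73·ex + -0.71·ey = (1.7284,-0.8542)

θ=158°: -0.06 1.85
θ=205°: -0.20 0.01
θ=268°: 1.73 -0.85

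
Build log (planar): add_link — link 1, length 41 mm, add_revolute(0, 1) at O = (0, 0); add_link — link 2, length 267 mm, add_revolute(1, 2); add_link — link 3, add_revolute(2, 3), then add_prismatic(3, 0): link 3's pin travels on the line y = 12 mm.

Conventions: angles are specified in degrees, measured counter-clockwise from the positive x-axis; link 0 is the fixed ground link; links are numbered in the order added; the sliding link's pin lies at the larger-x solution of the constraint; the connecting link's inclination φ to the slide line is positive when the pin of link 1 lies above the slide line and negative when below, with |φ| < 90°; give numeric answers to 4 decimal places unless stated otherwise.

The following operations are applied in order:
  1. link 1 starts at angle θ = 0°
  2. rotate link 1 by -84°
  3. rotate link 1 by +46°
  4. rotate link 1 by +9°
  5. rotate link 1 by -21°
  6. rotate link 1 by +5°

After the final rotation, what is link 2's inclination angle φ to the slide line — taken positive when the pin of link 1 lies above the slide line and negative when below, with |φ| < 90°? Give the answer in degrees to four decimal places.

geometry: r = 41 mm, L = 267 mm, e = 12 mm; θ starts at 0°
rotate link 1 by -84°: θ ← 0° -84° = -84°
rotate link 1 by +46°: θ ← -84° +46° = -38°
rotate link 1 by +9°: θ ← -38° +9° = -29°
rotate link 1 by -21°: θ ← -29° -21° = -50°
rotate link 1 by +5°: θ ← -50° +5° = -45°
h = r sin θ − e = -28.991378 − 12 = -40.991378
sin φ = h / L = -40.991378 / 267 = -0.15352576
φ = arcsin(-0.15352576) = -8.831305°

-8.8313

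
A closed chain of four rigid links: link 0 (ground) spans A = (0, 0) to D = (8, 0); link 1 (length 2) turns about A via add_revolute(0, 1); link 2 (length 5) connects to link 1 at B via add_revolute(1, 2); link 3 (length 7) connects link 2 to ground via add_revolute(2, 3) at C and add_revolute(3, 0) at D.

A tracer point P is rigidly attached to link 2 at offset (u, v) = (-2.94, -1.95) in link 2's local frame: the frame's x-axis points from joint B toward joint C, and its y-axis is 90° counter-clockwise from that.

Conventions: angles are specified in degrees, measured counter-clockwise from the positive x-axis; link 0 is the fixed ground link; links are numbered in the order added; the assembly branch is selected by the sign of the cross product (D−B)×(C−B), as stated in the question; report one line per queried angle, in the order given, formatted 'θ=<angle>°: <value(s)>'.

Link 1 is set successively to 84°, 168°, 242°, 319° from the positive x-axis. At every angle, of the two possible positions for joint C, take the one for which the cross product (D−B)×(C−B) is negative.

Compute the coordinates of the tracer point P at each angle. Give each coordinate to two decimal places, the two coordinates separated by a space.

A=(0,0), D=(8.00,0)
θ=84°: B = A + 2.00·(cos84°, sin84°) = (0.2091, 1.9890)
θ=84°: |BD| = 8.0408
θ=84°: circle(B,5.00) ∩ circle(D,7.00): a=2.5280, h=4.3138
θ=84°:   candidates: C₊=(3.7256,5.5434) cross=34.687; C₋=(1.5914,-2.8161) cross=-34.687
θ=84°:   branch - wants cross < 0 → take C=(1.5914,-2.8161) (cross=-34.687)
θ=84°: ex = (C−B)/|BC| = (0.2765,-0.9610); ey = (0.9610,0.2765)
θ=84°: P = B + -2.94·ex + -1.95·ey = (-2.4778,4.2753)
θ=168°: B = A + 2.00·(cos168°, sin168°) = (-1.9563, 0.4158)
θ=168°: |BD| = 9.9650
θ=168°: circle(B,5.00) ∩ circle(D,7.00): a=3.7783, h=3.2749
θ=168°:   candidates: C₊=(1.9553,3.5302) cross=32.634; C₋=(1.6820,-3.0138) cross=-32.634
θ=168°:   branch - wants cross < 0 → take C=(1.6820,-3.0138) (cross=-32.634)
θ=168°: ex = (C−B)/|BC| = (0.7277,-0.6859); ey = (0.6859,0.7277)
θ=168°: P = B + -2.94·ex + -1.95·ey = (-5.4332,1.0135)
θ=242°: B = A + 2.00·(cos242°, sin242°) = (-0.9389, -1.7659)
θ=242°: |BD| = 9.1117
θ=242°: circle(B,5.00) ∩ circle(D,7.00): a=3.2389, h=3.8092
θ=242°:   candidates: C₊=(1.5003,2.5988) cross=34.708; C₋=(2.9767,-4.8751) cross=-34.708
θ=242°:   branch - wants cross < 0 → take C=(2.9767,-4.8751) (cross=-34.708)
θ=242°: ex = (C−B)/|BC| = (0.7831,-0.6218); ey = (0.6218,0.7831)
θ=242°: P = B + -2.94·ex + -1.95·ey = (-4.4540,-1.4648)
θ=319°: B = A + 2.00·(cos319°, sin319°) = (1.5094, -1.3121)
θ=319°: |BD| = 6.6219
θ=319°: circle(B,5.00) ∩ circle(D,7.00): a=1.4988, h=4.7701
θ=319°:   candidates: C₊=(2.0333,3.6604) cross=31.587; C₋=(3.9237,-5.6906) cross=-31.587
θ=319°:   branch - wants cross < 0 → take C=(3.9237,-5.6906) (cross=-31.587)
θ=319°: ex = (C−B)/|BC| = (0.4828,-0.8757); ey = (0.8757,0.4828)
θ=319°: P = B + -2.94·ex + -1.95·ey = (-1.6178,0.3209)

θ=84°: -2.48 4.28
θ=168°: -5.43 1.01
θ=242°: -4.45 -1.46
θ=319°: -1.62 0.32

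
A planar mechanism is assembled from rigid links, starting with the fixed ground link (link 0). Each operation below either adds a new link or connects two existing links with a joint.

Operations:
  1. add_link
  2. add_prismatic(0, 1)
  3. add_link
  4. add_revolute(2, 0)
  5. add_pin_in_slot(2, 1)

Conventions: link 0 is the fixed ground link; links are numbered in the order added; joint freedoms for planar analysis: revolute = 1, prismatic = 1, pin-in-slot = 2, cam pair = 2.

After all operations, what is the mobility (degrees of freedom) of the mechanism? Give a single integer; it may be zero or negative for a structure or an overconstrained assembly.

link 0 = ground. State L|J1|J2 = 1|0|0
+link1  2|0|0
P(0,1) f=1→J1  2|1|0
+link2  3|1|0
R(2,0) f=1→J1  3|2|0
PS(2,1) f=2→J2  3|2|1
M = 3(3−1)−2·2−1 = 6−4−1 = 1

M = 1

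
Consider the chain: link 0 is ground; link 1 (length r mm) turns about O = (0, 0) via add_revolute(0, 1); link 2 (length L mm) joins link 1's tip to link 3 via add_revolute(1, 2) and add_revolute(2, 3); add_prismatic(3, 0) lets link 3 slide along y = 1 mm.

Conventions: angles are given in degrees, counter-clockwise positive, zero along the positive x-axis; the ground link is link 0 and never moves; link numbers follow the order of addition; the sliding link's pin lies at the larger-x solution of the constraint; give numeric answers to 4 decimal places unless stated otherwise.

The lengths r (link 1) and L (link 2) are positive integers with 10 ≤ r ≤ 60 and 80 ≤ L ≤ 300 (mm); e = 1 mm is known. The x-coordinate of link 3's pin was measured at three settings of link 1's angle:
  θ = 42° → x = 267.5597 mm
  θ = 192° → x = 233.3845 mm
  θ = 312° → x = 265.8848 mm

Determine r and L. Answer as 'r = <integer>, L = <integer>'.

constraint per measurement: (x − r cos θ)² + (r sin θ − e)² = L²
subtracting the θ₁ and θ₂ equations cancels the r² and L² terms:
r = (x₁² − x₂²) / (2[(x₁cos θ₁ + e sin θ₁) − (x₂cos θ₂ + e sin θ₂)]) = 20.0000 → r = 20
L² = (x₁ − r cos θ₁)² + (r sin θ₁ − e)² = 64009.0036 → L = 253.0000 → L = 253
check at θ₃=312°: x = 265.8848 (printed 265.8848) ✓

r = 20, L = 253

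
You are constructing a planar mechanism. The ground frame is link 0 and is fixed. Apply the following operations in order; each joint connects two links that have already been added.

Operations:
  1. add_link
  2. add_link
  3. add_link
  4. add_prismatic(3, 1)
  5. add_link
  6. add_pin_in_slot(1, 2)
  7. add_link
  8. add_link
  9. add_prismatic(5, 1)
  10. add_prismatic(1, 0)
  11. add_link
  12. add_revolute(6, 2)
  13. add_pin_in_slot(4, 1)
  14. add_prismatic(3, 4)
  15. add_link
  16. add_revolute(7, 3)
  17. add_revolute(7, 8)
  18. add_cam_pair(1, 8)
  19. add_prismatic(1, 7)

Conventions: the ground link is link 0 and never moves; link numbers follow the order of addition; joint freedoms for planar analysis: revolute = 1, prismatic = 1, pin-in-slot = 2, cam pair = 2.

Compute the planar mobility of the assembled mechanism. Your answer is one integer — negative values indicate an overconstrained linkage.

link 0 = ground. State L|J1|J2 = 1|0|0
+link1  2|0|0
+link2  3|0|0
+link3  4|0|0
P(3,1) f=1→J1  4|1|0
+link4  5|1|0
PS(1,2) f=2→J2  5|1|1
+link5  6|1|1
+link6  7|1|1
P(5,1) f=1→J1  7|2|1
P(1,0) f=1→J1  7|3|1
+link7  8|3|1
R(6,2) f=1→J1  8|4|1
PS(4,1) f=2→J2  8|4|2
P(3,4) f=1→J1  8|5|2
+link8  9|5|2
R(7,3) f=1→J1  9|6|2
R(7,8) f=1→J1  9|7|2
C(1,8) f=2→J2  9|7|3
P(1,7) f=1→J1  9|8|3
M = 3(9−1)−2·8−3 = 24−16−3 = 5

M = 5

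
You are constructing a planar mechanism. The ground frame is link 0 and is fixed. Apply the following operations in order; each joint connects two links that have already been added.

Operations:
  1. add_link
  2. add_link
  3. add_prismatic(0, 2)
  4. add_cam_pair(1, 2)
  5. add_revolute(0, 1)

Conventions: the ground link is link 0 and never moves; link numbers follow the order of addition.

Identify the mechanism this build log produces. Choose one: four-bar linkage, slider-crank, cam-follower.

links: 3 (incl. ground); joints: 1 revolute, 1 prismatic, 1 higher (cam) pair, forming one closed loop
3 links, revolute + prismatic + higher pair in one loop → cam-follower

cam-follower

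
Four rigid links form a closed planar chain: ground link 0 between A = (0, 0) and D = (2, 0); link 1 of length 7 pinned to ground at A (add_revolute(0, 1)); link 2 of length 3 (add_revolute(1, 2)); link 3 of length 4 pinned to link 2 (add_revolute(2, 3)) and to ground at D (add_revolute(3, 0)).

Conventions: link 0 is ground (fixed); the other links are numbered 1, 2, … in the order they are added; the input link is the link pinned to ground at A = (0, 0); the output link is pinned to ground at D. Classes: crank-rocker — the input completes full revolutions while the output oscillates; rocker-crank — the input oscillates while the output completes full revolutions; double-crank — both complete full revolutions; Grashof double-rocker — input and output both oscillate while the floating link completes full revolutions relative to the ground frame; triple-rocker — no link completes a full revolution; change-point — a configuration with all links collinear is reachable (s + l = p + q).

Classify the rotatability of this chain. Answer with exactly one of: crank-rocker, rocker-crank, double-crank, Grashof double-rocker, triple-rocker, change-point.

lengths: ground=2, input=7, coupler=3, output=4
sorted: s=2 (shortest), l=7 (longest), p+q=7
s + l = 9 vs p + q = 7
s + l > p + q → non-Grashof → no link fully rotates → triple-rocker

triple-rocker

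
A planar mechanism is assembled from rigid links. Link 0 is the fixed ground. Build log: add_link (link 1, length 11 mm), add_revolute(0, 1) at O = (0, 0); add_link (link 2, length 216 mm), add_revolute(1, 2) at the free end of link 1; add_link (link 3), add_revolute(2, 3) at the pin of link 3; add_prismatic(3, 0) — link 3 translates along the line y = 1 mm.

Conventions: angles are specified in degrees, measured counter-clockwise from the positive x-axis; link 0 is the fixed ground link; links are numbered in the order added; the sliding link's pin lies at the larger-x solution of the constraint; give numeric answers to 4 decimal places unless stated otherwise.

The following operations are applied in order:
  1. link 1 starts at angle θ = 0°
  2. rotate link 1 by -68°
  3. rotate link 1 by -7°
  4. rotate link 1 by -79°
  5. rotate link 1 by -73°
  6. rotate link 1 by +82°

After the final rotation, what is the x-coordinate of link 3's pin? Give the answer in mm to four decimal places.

geometry: r = 11 mm, L = 216 mm, e = 1 mm; θ starts at 0°
rotate link 1 by -68°: θ ← 0° -68° = -68°
rotate link 1 by -7°: θ ← -68° -7° = -75°
rotate link 1 by -79°: θ ← -75° -79° = -154°
rotate link 1 by -73°: θ ← -154° -73° = -227°
rotate link 1 by +82°: θ ← -227° +82° = -145°
crank pin P = (r cos θ, r sin θ) = (-9.010672, -6.309341)
h = r sin θ − e = -6.309341 − 1 = -7.309341
x = r cos θ + √(L² − h²) = -9.010672 + 215.876292 = 206.865620

206.8656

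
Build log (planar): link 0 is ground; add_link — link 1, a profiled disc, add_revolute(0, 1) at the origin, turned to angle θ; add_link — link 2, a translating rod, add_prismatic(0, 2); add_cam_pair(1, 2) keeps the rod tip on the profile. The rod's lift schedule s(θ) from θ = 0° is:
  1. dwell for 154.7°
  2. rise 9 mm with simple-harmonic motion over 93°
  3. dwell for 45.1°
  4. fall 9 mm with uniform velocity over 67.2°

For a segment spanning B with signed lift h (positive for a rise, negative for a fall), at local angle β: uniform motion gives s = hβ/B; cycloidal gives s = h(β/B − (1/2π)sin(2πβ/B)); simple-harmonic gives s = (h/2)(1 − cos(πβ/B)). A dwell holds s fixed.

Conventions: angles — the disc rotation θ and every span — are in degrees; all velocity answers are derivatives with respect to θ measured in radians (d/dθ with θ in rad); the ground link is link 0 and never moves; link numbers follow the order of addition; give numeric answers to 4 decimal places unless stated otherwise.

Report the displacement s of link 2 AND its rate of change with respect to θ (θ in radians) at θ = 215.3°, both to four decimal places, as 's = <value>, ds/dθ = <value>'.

seg 1 [0°–154.7°] dwell: s stays 0.0000
seg 2 [154.7°–247.7°] simple-harmonic, h=9: θ=215.3° here. β=60.6, B=93. 9/2·(1 − cos(π·0.6516)) = 6.5632 → s = 6.5632
velocity in seg [154.7°–247.7°] (simple-harmonic), θ in radians: β = 60.6° = 1.0577 rad, B = 93° = 1.6232 rad; ds/dθ = (πh/(2B)) sin(πβ/B) = (π·9/(2·1.6232)) sin(π·0.6516) = 7.740244 mm/rad

s = 6.5632, ds/dθ = 7.7402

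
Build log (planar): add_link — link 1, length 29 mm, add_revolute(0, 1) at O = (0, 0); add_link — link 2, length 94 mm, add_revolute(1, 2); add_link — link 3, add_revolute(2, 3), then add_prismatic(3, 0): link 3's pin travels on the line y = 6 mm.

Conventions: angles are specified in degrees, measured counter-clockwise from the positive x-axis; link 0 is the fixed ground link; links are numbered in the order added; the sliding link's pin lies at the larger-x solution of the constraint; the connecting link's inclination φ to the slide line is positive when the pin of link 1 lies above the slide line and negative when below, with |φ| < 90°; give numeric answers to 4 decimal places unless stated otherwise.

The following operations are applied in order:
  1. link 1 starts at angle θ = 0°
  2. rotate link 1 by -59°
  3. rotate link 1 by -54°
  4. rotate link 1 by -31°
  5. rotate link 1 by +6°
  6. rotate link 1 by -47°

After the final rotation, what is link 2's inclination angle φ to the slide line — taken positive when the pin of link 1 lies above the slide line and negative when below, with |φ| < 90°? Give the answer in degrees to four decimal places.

geometry: r = 29 mm, L = 94 mm, e = 6 mm; θ starts at 0°
rotate link 1 by -59°: θ ← 0° -59° = -59°
rotate link 1 by -54°: θ ← -59° -54° = -113°
rotate link 1 by -31°: θ ← -113° -31° = -144°
rotate link 1 by +6°: θ ← -144° +6° = -138°
rotate link 1 by -47°: θ ← -138° -47° = -185°
h = r sin θ − e = 2.527517 − 6 = -3.472483
sin φ = h / L = -3.472483 / 94 = -0.03694131
φ = arcsin(-0.03694131) = -2.117063°

-2.1171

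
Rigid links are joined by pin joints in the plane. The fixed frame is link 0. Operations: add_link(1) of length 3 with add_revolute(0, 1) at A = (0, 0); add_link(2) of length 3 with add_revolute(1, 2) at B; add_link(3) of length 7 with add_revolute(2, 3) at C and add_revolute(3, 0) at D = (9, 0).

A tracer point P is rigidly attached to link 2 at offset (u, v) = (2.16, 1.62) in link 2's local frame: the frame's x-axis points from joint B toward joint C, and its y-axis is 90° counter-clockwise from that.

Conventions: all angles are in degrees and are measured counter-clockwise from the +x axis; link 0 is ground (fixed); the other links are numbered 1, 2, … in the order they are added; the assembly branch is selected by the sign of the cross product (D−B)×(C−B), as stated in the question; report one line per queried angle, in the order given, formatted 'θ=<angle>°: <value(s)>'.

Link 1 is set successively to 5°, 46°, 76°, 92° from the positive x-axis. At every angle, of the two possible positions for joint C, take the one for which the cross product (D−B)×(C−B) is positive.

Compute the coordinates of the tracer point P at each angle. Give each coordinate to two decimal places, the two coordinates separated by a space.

A=(0,0), D=(9.00,0)
θ=5°: B = A + 3.00·(cos5°, sin5°) = (2.9886, 0.2615)
θ=5°: |BD| = 6.0171
θ=5°: circle(B,3.00) ∩ circle(D,7.00): a=-0.3153, h=2.9834
θ=5°:   candidates: C₊=(2.8032,3.2557) cross=17.951; C₋=(2.5439,-2.7054) cross=-17.951
θ=5°:   branch + wants cross > 0 → take C=(2.8032,3.2557) (cross=17.951)
θ=5°: ex = (C−B)/|BC| = (-0.0618,0.9981); ey = (-0.9981,-0.0618)
θ=5°: P = B + 2.16·ex + 1.62·ey = (1.2382,2.3172)
θ=46°: B = A + 3.00·(cos46°, sin46°) = (2.0840, 2.1580)
θ=46°: |BD| = 7.2449
θ=46°: circle(B,3.00) ∩ circle(D,7.00): a=0.8619, h=2.8735
θ=46°:   candidates: C₊=(3.7627,4.6444) cross=20.818; C₋=(2.0508,-0.8418) cross=-20.818
θ=46°:   branch + wants cross > 0 → take C=(3.7627,4.6444) (cross=20.818)
θ=46°: ex = (C−B)/|BC| = (0.5596,0.8288); ey = (-0.8288,0.5596)
θ=46°: P = B + 2.16·ex + 1.62·ey = (1.9500,4.8547)
θ=76°: B = A + 3.00·(cos76°, sin76°) = (0.7258, 2.9109)
θ=76°: |BD| = 8.7713
θ=76°: circle(B,3.00) ∩ circle(D,7.00): a=2.1055, h=2.1370
θ=76°:   candidates: C₊=(3.4211,4.2280) cross=18.744; C₋=(2.0028,0.1962) cross=-18.744
θ=76°:   branch + wants cross > 0 → take C=(3.4211,4.2280) (cross=18.744)
θ=76°: ex = (C−B)/|BC| = (0.8985,0.4391); ey = (-0.4391,0.8985)
θ=76°: P = B + 2.16·ex + 1.62·ey = (1.9552,5.3148)
θ=92°: B = A + 3.00·(cos92°, sin92°) = (-0.1047, 2.9982)
θ=92°: |BD| = 9.5856
θ=92°: circle(B,3.00) ∩ circle(D,7.00): a=2.7064, h=1.2944
θ=92°:   candidates: C₊=(2.8708,3.3812) cross=12.408; C₋=(2.0610,0.9222) cross=-12.408
θ=92°:   branch + wants cross > 0 → take C=(2.8708,3.3812) (cross=12.408)
θ=92°: ex = (C−B)/|BC| = (0.9918,0.1277); ey = (-0.1277,0.9918)
θ=92°: P = B + 2.16·ex + 1.62·ey = (1.8308,4.8807)

θ=5°: 1.24 2.32
θ=46°: 1.95 4.85
θ=76°: 1.96 5.31
θ=92°: 1.83 4.88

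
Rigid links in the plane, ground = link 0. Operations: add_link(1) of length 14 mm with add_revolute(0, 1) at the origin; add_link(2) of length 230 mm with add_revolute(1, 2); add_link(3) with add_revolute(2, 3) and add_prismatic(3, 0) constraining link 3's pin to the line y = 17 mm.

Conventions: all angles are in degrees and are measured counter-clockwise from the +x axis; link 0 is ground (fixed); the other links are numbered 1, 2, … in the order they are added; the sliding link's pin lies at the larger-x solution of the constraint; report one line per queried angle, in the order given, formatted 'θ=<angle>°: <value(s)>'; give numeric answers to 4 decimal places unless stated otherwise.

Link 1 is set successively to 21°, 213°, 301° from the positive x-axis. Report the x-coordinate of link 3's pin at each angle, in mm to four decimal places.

geometry: r = 14 mm, L = 230 mm, e = 17 mm
θ=21°: crank pin P = (r cos θ, r sin θ) = (13.070126, 5.017151)
θ=21°: h = r sin θ − e = 5.017151 − 17 = -11.982849
θ=21°: x = r cos θ + √(L² − h²) = 13.070126 + 229.687639 = 242.757765
θ=213°: crank pin P = (r cos θ, r sin θ) = (-11.741388, -7.624946)
θ=213°: h = r sin θ − e = -7.624946 − 17 = -24.624946
θ=213°: x = r cos θ + √(L² − h²) = -11.741388 + 228.677966 = 216.936578
θ=301°: crank pin P = (r cos θ, r sin θ) = (7.210533, -12.000342)
θ=301°: h = r sin θ − e = -12.000342 − 17 = -29.000342
θ=301°: x = r cos θ + √(L² − h²) = 7.210533 + 228.164371 = 235.374904

θ=21°: 242.7578
θ=213°: 216.9366
θ=301°: 235.3749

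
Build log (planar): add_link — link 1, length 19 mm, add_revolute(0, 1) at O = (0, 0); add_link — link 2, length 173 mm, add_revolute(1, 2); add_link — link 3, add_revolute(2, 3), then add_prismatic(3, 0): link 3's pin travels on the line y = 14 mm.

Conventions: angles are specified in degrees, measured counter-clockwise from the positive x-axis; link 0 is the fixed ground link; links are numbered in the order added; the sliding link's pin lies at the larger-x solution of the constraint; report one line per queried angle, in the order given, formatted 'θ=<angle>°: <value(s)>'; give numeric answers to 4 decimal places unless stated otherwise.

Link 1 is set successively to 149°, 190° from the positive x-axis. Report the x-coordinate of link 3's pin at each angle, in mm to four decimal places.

geometry: r = 19 mm, L = 173 mm, e = 14 mm
θ=149°: crank pin P = (r cos θ, r sin θ) = (-16.286179, 9.785723)
θ=149°: h = r sin θ − e = 9.785723 − 14 = -4.214277
θ=149°: x = r cos θ + √(L² − h²) = -16.286179 + 172.948663 = 156.662484
θ=190°: crank pin P = (r cos θ, r sin θ) = (-18.711347, -3.299315)
θ=190°: h = r sin θ − e = -3.299315 − 14 = -17.299315
θ=190°: x = r cos θ + √(L² − h²) = -18.711347 + 172.132895 = 153.421548

θ=149°: 156.6625
θ=190°: 153.4215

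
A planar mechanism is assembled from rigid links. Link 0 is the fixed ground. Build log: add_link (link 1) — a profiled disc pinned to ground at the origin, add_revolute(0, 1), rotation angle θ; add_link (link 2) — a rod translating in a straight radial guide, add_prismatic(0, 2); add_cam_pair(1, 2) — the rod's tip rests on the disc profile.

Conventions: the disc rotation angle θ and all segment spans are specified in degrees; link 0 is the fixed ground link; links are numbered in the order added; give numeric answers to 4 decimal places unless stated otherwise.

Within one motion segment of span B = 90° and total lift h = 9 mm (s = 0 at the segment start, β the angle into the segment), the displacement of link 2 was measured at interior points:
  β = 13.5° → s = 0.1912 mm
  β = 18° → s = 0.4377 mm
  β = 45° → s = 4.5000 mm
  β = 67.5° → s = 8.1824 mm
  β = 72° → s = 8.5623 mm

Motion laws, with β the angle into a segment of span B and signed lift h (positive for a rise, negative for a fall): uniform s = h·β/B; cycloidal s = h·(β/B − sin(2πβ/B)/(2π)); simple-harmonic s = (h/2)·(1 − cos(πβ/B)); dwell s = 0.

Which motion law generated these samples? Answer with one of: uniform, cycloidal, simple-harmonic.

candidates at β/B = r: uniform s = h·r (linear in β); cycloidal s = h·(r − sin(2πr)/(2π)); simple-harmonic s = (h/2)(1 − cos(πr))
β=13.5°: printed 0.1912 | uniform 1.3500, cycloidal 0.1912, simple-harmonic 0.4905
β=18°: printed 0.4377 | uniform 1.8000, cycloidal 0.4377, simple-harmonic 0.8594
β=45°: printed 4.5000 | uniform 4.5000, cycloidal 4.5000, simple-harmonic 4.5000
β=67.5°: printed 8.1824 | uniform 6.7500, cycloidal 8.1824, simple-harmonic 7.6820
β=72°: printed 8.5623 | uniform 7.2000, cycloidal 8.5623, simple-harmonic 8.1406
only one law matches every sample → cycloidal

cycloidal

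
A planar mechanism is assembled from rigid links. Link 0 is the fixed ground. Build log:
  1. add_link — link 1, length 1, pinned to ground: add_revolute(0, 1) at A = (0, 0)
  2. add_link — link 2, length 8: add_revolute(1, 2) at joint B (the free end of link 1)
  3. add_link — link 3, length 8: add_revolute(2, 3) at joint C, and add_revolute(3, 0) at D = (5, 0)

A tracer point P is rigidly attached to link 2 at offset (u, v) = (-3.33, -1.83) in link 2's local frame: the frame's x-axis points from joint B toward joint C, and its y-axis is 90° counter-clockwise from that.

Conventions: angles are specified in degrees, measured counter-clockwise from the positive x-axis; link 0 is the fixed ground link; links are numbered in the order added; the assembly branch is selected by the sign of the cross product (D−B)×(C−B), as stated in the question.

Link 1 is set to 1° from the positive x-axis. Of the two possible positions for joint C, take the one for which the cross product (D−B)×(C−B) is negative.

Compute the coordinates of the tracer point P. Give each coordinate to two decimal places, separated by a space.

A=(0,0), D=(5.00,0)
B = A + 1.00·(cos1°, sin1°) = (0.9998, 0.0175)
|BD| = 4.0002
circle(B,8.00) ∩ circle(D,8.00): a=2.0001, h=7.7459
  candidates: C₊=(3.0337,7.7546) cross=30.985; C₋=(2.9661,-7.7371) cross=-30.985
  branch - wants cross < 0 → take C=(2.9661,-7.7371) (cross=-30.985)
ex = (C−B)/|BC| = (0.2458,-0.9693); ey = (0.9693,0.2458)
P = B + -3.33·ex + -1.83·ey = (-1.5925,2.7955)

-1.59 2.80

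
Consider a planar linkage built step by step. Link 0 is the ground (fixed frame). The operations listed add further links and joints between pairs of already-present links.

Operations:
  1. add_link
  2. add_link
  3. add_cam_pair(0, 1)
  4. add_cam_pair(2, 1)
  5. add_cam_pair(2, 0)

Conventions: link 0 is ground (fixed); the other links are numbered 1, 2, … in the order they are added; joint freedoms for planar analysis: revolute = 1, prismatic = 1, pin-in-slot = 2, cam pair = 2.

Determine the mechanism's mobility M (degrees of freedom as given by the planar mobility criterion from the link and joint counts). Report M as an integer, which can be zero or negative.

L=1 J1=0 J2=0
add link → L=2 J1=0 J2=0
add link → L=3 J1=0 J2=0
C@0,1 dof=2 J2 → L=3 J1=0 J2=1
C@2,1 dof=2 J2 → L=3 J1=0 J2=2
C@2,0 dof=2 J2 → L=3 J1=0 J2=3
M=3(L−1)−2J1−J2=3·2−2·0−3=3

M = 3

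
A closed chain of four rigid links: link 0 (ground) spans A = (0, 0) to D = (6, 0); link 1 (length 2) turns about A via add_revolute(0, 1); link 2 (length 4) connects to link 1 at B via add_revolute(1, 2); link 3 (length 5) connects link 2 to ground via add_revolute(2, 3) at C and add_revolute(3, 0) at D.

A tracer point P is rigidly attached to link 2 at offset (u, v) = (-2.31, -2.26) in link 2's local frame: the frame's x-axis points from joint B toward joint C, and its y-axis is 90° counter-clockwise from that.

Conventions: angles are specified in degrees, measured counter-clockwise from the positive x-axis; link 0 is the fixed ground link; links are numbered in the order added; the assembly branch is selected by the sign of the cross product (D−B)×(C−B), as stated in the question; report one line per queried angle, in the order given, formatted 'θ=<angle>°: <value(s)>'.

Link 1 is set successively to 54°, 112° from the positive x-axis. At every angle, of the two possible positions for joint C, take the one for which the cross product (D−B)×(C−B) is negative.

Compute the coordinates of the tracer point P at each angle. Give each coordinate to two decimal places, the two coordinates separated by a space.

A=(0,0), D=(6.00,0)
θ=54°: B = A + 2.00·(cos54°, sin54°) = (1.1756, 1.6180)
θ=54°: |BD| = 5.0885
θ=54°: circle(B,4.00) ∩ circle(D,5.00): a=1.6599, h=3.6393
θ=54°:   candidates: C₊=(3.9066,4.5407) cross=18.519; C₋=(1.5921,-2.3602) cross=-18.519
θ=54°:   branch - wants cross < 0 → take C=(1.5921,-2.3602) (cross=-18.519)
θ=54°: ex = (C−B)/|BC| = (0.1041,-0.9946); ey = (0.9946,0.1041)
θ=54°: P = B + -2.31·ex + -2.26·ey = (-1.3127,3.6801)
θ=112°: B = A + 2.00·(cos112°, sin112°) = (-0.7492, 1.8544)
θ=112°: |BD| = 6.9993
θ=112°: circle(B,4.00) ∩ circle(D,5.00): a=2.8567, h=2.7998
θ=112°:   candidates: C₊=(2.7472,3.7973) cross=19.597; C₋=(1.2637,-1.6023) cross=-19.597
θ=112°:   branch - wants cross < 0 → take C=(1.2637,-1.6023) (cross=-19.597)
θ=112°: ex = (C−B)/|BC| = (0.5032,-0.8642); ey = (0.8642,0.5032)
θ=112°: P = B + -2.31·ex + -2.26·ey = (-3.8647,2.7133)

θ=54°: -1.31 3.68
θ=112°: -3.86 2.71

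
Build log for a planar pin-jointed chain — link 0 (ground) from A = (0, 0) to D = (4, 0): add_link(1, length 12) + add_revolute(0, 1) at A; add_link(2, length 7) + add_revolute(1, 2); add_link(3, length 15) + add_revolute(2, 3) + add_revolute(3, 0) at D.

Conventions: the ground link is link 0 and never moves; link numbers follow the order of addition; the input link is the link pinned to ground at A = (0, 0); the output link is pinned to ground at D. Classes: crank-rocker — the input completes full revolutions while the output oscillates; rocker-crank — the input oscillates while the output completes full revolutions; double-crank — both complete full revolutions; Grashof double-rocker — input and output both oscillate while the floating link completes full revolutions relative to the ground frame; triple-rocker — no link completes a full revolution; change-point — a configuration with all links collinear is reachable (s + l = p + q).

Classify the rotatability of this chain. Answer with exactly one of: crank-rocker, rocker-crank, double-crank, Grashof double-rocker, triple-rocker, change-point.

lengths: ground=4, input=12, coupler=7, output=15
sorted: s=4 (shortest), l=15 (longest), p+q=19
s + l = 19 vs p + q = 19
s + l = p + q → change-point (collinear configuration reachable)

change-point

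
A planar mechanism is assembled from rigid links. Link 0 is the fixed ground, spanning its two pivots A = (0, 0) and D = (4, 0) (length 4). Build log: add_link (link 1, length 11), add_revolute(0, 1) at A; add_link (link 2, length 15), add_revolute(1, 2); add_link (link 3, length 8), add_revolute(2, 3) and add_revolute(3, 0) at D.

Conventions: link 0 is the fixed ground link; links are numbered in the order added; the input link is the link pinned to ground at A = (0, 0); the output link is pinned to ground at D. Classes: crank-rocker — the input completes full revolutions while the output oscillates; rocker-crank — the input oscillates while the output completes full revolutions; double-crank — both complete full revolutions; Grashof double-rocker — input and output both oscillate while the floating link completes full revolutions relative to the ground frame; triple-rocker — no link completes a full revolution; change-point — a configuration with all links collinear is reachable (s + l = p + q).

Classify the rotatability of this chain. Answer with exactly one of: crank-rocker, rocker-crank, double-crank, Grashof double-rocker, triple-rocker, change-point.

lengths: ground=4, input=11, coupler=15, output=8
sorted: s=4 (shortest), l=15 (longest), p+q=19
s + l = 19 vs p + q = 19
s + l = p + q → change-point (collinear configuration reachable)

change-point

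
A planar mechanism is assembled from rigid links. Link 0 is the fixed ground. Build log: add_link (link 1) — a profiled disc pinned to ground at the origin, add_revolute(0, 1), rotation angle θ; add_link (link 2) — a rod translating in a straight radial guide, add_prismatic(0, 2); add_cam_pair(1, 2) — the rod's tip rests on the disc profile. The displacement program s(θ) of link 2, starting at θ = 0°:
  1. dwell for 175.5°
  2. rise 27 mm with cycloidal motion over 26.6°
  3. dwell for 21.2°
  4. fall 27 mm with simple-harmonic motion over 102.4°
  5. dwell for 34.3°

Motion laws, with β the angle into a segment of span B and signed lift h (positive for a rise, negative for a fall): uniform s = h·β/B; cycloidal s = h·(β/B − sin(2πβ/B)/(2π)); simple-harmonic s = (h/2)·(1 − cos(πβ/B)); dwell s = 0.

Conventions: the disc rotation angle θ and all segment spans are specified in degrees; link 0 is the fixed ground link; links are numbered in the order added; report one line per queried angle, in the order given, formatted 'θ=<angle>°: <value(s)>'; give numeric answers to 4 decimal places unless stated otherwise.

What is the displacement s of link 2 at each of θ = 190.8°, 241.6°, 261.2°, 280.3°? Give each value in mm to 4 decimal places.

seg 1 [0°–175.5°] dwell: s stays 0.0000
seg 2 [175.5°–202.1°] cycloidal, h=27: θ=190.8° here. β=15.3, B=26.6. 27·(0.5752 − sin(2π·0.5752)/(2π)) = 17.4855 → s = 17.4855
seg 2 [175.5°–202.1°] cycloidal, h=27: full span → s += 27 → s = 27.0000
seg 3 [202.1°–223.3°] dwell: s stays 27.0000
seg 4 [223.3°–325.7°] simple-harmonic, h=-27: θ=241.6° here. β=18.3, B=102.4. -27/2·(1 − cos(π·0.1787)) = -2.0724 → s = 24.9276
seg 4 [223.3°–325.7°] simple-harmonic, h=-27: θ=261.2° here. β=37.9, B=102.4. -27/2·(1 − cos(π·0.3701)) = -8.1431 → s = 18.8569
seg 4 [223.3°–325.7°] simple-harmonic, h=-27: θ=280.3° here. β=57, B=102.4. -27/2·(1 − cos(π·0.5566)) = -15.8896 → s = 11.1104

θ=190.8°: 17.4855
θ=241.6°: 24.9276
θ=261.2°: 18.8569
θ=280.3°: 11.1104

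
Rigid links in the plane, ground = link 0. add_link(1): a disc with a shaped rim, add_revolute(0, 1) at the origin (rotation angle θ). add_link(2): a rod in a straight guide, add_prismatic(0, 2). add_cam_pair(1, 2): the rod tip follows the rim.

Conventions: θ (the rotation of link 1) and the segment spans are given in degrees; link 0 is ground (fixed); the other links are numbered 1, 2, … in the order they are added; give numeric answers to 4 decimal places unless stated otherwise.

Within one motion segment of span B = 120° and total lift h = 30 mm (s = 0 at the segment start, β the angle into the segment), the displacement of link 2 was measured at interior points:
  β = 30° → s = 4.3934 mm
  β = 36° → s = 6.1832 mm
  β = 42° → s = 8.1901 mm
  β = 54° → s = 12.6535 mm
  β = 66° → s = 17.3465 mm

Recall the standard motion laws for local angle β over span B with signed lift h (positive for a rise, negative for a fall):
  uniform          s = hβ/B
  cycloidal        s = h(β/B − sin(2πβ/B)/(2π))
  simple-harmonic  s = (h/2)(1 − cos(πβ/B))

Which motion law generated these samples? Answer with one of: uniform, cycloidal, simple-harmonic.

candidates at β/B = r: uniform s = h·r (linear in β); cycloidal s = h·(r − sin(2πr)/(2π)); simple-harmonic s = (h/2)(1 − cos(πr))
β=30°: printed 4.3934 | uniform 7.5000, cycloidal 2.7254, simple-harmonic 4.3934
β=36°: printed 6.1832 | uniform 9.0000, cycloidal 4.4590, simple-harmonic 6.1832
β=42°: printed 8.1901 | uniform 10.5000, cycloidal 6.6372, simple-harmonic 8.1901
β=54°: printed 12.6535 | uniform 13.5000, cycloidal 12.0246, simple-harmonic 12.6535
β=66°: printed 17.3465 | uniform 16.5000, cycloidal 17.9754, simple-harmonic 17.3465
only one law matches every sample → simple-harmonic

simple-harmonic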